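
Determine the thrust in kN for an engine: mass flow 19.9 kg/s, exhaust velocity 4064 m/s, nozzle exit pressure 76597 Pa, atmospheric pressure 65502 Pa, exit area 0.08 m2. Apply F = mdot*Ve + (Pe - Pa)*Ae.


F = 19.9 * 4064 + (76597 - 65502) * 0.08 = 81761.0 N = 81.8 kN

81.8 kN


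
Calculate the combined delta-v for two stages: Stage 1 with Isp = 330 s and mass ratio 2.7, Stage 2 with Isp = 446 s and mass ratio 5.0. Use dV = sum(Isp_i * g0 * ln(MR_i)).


dV1 = 330 * 9.81 * ln(2.7) = 3215.5 m/s
dV2 = 446 * 9.81 * ln(5.0) = 7041.7 m/s
Total dV = 3215.5 + 7041.7 = 10257.2 m/s ~ 10257 m/s

10257 m/s


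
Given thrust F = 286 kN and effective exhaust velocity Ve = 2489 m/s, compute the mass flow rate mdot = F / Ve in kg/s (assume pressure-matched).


mdot = F / Ve = 286000 / 2489 = 114.9 kg/s

114.9 kg/s


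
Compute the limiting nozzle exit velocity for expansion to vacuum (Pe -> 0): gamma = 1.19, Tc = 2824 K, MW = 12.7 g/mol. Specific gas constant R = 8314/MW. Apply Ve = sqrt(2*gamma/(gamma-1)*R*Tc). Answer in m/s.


R = 8314 / 12.7 = 654.65 J/(kg.K)
Ve = sqrt(2 * 1.19 / (1.19 - 1) * 654.65 * 2824) = 4812 m/s

4812 m/s


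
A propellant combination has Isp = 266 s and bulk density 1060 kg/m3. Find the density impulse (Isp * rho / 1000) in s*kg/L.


rho*Isp = 266 * 1060 / 1000 = 282 s*kg/L

282 s*kg/L


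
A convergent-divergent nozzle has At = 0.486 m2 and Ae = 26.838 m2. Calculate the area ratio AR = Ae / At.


AR = 26.838 / 0.486 = 55.2

55.2


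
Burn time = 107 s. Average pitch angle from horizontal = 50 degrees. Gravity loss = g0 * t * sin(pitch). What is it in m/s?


GL = 9.81 * 107 * sin(50 deg) = 804 m/s

804 m/s


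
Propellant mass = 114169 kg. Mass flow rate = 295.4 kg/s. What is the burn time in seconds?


tb = 114169 / 295.4 = 386.5 s

386.5 s


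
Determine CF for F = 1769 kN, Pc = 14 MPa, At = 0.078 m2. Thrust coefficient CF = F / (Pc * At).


CF = 1769000 / (14e6 * 0.078) = 1.62

1.62


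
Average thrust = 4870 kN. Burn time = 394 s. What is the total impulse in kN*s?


It = 4870 * 394 = 1918780 kN*s

1918780 kN*s


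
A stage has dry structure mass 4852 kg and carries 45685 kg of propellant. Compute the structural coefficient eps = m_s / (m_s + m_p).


eps = 4852 / (4852 + 45685) = 0.096

0.096


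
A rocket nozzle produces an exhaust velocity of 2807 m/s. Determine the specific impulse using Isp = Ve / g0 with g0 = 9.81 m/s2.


Isp = Ve / g0 = 2807 / 9.81 = 286.1 s

286.1 s


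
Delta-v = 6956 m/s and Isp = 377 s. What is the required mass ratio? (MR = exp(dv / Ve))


Ve = 377 * 9.81 = 3698.37 m/s
MR = exp(6956 / 3698.37) = 6.559

6.559


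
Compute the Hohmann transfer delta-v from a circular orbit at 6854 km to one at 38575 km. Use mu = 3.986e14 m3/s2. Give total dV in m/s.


V1 = sqrt(mu/r1) = 7626.0 m/s
dV1 = V1*(sqrt(2*r2/(r1+r2)) - 1) = 2311.98 m/s
V2 = sqrt(mu/r2) = 3214.52 m/s
dV2 = V2*(1 - sqrt(2*r1/(r1+r2))) = 1448.74 m/s
Total dV = 3761 m/s

3761 m/s


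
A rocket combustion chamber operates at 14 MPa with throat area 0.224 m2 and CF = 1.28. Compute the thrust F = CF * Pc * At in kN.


F = 1.28 * 14e6 * 0.224 = 4.0141e+06 N = 4014.1 kN

4014.1 kN


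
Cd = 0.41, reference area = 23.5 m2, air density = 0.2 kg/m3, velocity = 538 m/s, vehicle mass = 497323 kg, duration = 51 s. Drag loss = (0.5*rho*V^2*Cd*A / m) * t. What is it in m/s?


D = 0.5 * 0.2 * 538^2 * 0.41 * 23.5 = 278879.29 N
a = 278879.29 / 497323 = 0.5608 m/s2
dV = 0.5608 * 51 = 28.6 m/s

28.6 m/s


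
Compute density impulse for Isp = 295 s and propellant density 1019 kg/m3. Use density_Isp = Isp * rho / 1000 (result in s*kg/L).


rho*Isp = 295 * 1019 / 1000 = 301 s*kg/L

301 s*kg/L


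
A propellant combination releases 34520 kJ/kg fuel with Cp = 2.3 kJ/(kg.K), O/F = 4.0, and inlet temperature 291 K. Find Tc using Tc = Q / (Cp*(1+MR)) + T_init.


Tc = 34520 / (2.3 * (1 + 4.0)) + 291 = 3293 K

3293 K


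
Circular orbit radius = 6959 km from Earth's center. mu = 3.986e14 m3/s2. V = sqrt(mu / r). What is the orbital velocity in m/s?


V = sqrt(3.986e14 / 6959000) = 7568 m/s

7568 m/s


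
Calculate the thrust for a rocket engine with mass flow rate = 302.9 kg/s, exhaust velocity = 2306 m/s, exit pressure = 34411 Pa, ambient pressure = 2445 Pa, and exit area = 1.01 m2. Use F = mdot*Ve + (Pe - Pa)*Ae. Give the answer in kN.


F = 302.9 * 2306 + (34411 - 2445) * 1.01 = 730773.0 N = 730.8 kN

730.8 kN


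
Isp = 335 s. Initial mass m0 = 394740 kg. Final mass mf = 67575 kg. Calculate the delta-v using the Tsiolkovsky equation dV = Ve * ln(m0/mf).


Ve = 335 * 9.81 = 3286.35 m/s
dV = 3286.35 * ln(394740/67575) = 5800 m/s

5800 m/s


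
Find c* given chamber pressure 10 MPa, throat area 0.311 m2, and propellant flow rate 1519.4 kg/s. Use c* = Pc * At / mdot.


c* = 10e6 * 0.311 / 1519.4 = 2047 m/s

2047 m/s


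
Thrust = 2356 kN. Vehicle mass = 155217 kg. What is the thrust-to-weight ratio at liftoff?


TWR = 2356000 / (155217 * 9.81) = 1.55

1.55


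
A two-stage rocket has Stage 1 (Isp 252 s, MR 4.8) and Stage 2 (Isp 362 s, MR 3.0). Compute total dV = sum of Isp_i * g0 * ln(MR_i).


dV1 = 252 * 9.81 * ln(4.8) = 3877.8 m/s
dV2 = 362 * 9.81 * ln(3.0) = 3901.4 m/s
Total dV = 3877.8 + 3901.4 = 7779.2 m/s ~ 7779 m/s

7779 m/s


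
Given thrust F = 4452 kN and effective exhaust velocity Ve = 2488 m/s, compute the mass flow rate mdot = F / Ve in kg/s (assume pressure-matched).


mdot = F / Ve = 4452000 / 2488 = 1789.4 kg/s

1789.4 kg/s


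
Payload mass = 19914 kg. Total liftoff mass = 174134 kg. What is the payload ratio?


PR = 19914 / 174134 = 0.1144

0.1144


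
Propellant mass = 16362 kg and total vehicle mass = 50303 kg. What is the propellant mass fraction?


PMF = 16362 / 50303 = 0.325

0.325


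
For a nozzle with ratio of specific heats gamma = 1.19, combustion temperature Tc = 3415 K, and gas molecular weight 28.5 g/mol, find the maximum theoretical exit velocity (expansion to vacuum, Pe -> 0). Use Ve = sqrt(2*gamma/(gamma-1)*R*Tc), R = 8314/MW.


R = 8314 / 28.5 = 291.72 J/(kg.K)
Ve = sqrt(2 * 1.19 / (1.19 - 1) * 291.72 * 3415) = 3533 m/s

3533 m/s


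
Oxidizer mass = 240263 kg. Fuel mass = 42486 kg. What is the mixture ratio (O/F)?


MR = 240263 / 42486 = 5.66

5.66


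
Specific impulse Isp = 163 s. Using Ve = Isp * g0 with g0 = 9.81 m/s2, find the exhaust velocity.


Ve = Isp * g0 = 163 * 9.81 = 1599.0 m/s

1599.0 m/s


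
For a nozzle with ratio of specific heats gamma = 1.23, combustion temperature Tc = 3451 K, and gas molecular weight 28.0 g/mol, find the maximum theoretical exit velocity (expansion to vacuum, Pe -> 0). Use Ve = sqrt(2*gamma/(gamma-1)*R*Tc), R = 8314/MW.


R = 8314 / 28.0 = 296.93 J/(kg.K)
Ve = sqrt(2 * 1.23 / (1.23 - 1) * 296.93 * 3451) = 3311 m/s

3311 m/s


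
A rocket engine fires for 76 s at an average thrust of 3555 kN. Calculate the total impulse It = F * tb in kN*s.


It = 3555 * 76 = 270180 kN*s

270180 kN*s


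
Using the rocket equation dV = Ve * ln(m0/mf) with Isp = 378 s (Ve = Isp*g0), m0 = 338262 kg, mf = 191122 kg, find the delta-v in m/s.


Ve = 378 * 9.81 = 3708.18 m/s
dV = 3708.18 * ln(338262/191122) = 2117 m/s

2117 m/s


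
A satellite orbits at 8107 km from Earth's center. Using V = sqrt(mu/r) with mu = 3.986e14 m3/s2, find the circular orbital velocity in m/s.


V = sqrt(3.986e14 / 8107000) = 7012 m/s

7012 m/s


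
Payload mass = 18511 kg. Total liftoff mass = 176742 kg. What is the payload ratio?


PR = 18511 / 176742 = 0.1047

0.1047


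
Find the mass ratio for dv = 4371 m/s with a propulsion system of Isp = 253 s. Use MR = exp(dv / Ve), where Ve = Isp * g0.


Ve = 253 * 9.81 = 2481.93 m/s
MR = exp(4371 / 2481.93) = 5.819

5.819


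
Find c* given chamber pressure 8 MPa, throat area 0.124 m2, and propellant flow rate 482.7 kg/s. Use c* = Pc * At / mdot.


c* = 8e6 * 0.124 / 482.7 = 2055 m/s

2055 m/s


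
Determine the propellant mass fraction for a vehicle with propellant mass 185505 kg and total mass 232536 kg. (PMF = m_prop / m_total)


PMF = 185505 / 232536 = 0.798

0.798


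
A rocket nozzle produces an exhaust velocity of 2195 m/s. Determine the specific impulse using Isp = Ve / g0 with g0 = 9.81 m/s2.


Isp = Ve / g0 = 2195 / 9.81 = 223.8 s

223.8 s


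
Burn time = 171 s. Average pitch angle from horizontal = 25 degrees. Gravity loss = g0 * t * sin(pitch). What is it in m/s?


GL = 9.81 * 171 * sin(25 deg) = 709 m/s

709 m/s


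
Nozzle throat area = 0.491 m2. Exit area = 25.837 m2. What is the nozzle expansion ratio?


AR = 25.837 / 0.491 = 52.6

52.6


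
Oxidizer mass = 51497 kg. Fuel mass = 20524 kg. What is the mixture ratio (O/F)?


MR = 51497 / 20524 = 2.51

2.51


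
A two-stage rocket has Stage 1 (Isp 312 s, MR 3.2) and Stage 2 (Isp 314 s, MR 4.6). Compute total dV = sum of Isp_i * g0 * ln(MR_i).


dV1 = 312 * 9.81 * ln(3.2) = 3560.1 m/s
dV2 = 314 * 9.81 * ln(4.6) = 4700.8 m/s
Total dV = 3560.1 + 4700.8 = 8260.9 m/s ~ 8261 m/s

8261 m/s


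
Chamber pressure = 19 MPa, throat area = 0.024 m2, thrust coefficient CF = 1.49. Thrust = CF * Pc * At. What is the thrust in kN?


F = 1.49 * 19e6 * 0.024 = 679440.0 N = 679.4 kN

679.4 kN


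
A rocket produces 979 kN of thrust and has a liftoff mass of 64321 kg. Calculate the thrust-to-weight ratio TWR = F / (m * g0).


TWR = 979000 / (64321 * 9.81) = 1.55

1.55


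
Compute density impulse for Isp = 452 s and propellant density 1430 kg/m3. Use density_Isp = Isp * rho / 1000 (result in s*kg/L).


rho*Isp = 452 * 1430 / 1000 = 646 s*kg/L

646 s*kg/L


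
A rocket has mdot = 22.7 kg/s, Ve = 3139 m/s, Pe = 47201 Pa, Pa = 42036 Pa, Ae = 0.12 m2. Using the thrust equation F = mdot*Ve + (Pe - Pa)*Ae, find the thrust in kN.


F = 22.7 * 3139 + (47201 - 42036) * 0.12 = 71875.0 N = 71.9 kN

71.9 kN


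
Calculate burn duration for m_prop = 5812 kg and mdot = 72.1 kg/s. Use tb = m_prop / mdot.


tb = 5812 / 72.1 = 80.6 s

80.6 s


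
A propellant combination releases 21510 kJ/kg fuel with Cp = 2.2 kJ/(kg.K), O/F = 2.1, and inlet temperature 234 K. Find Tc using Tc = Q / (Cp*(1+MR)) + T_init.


Tc = 21510 / (2.2 * (1 + 2.1)) + 234 = 3388 K

3388 K


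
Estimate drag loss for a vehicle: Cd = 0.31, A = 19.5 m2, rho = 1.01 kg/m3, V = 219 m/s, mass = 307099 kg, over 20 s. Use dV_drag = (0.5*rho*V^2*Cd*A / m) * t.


D = 0.5 * 1.01 * 219^2 * 0.31 * 19.5 = 146411.74 N
a = 146411.74 / 307099 = 0.4768 m/s2
dV = 0.4768 * 20 = 9.5 m/s

9.5 m/s


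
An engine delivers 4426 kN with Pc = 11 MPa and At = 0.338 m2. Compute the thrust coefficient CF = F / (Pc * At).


CF = 4426000 / (11e6 * 0.338) = 1.19

1.19


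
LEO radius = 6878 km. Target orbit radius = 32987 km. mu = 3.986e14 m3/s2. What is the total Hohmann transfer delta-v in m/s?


V1 = sqrt(mu/r1) = 7612.68 m/s
dV1 = V1*(sqrt(2*r2/(r1+r2)) - 1) = 2180.6 m/s
V2 = sqrt(mu/r2) = 3476.14 m/s
dV2 = V2*(1 - sqrt(2*r1/(r1+r2))) = 1434.18 m/s
Total dV = 3615 m/s

3615 m/s


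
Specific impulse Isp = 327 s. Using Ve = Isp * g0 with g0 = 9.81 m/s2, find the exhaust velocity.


Ve = Isp * g0 = 327 * 9.81 = 3207.9 m/s

3207.9 m/s


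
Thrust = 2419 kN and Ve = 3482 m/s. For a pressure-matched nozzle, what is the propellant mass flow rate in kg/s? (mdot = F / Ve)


mdot = F / Ve = 2419000 / 3482 = 694.7 kg/s

694.7 kg/s


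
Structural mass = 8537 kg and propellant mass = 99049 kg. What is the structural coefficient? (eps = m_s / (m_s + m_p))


eps = 8537 / (8537 + 99049) = 0.0794

0.0794


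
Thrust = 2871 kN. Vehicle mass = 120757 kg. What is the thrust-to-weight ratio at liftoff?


TWR = 2871000 / (120757 * 9.81) = 2.42

2.42


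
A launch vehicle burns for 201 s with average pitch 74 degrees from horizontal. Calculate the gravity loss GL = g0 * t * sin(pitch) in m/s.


GL = 9.81 * 201 * sin(74 deg) = 1895 m/s

1895 m/s


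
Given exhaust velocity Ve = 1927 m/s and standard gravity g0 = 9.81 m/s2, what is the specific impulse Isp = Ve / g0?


Isp = Ve / g0 = 1927 / 9.81 = 196.4 s

196.4 s


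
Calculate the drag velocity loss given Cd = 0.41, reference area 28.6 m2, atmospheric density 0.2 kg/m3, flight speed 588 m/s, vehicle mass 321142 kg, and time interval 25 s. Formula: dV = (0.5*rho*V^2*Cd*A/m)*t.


D = 0.5 * 0.2 * 588^2 * 0.41 * 28.6 = 405419.41 N
a = 405419.41 / 321142 = 1.2624 m/s2
dV = 1.2624 * 25 = 31.6 m/s

31.6 m/s


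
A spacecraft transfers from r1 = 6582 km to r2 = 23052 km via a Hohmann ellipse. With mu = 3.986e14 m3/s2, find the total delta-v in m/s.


V1 = sqrt(mu/r1) = 7781.97 m/s
dV1 = V1*(sqrt(2*r2/(r1+r2)) - 1) = 1924.55 m/s
V2 = sqrt(mu/r2) = 4158.29 m/s
dV2 = V2*(1 - sqrt(2*r1/(r1+r2))) = 1386.8 m/s
Total dV = 3311 m/s

3311 m/s


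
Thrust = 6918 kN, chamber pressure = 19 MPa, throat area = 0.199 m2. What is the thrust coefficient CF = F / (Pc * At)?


CF = 6918000 / (19e6 * 0.199) = 1.83

1.83


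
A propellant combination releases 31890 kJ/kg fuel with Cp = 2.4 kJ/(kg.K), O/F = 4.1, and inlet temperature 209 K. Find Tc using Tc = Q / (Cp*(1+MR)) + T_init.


Tc = 31890 / (2.4 * (1 + 4.1)) + 209 = 2814 K

2814 K


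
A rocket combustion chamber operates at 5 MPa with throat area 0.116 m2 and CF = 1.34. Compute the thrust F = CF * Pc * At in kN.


F = 1.34 * 5e6 * 0.116 = 777200.0 N = 777.2 kN

777.2 kN


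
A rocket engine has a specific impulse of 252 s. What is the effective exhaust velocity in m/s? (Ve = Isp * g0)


Ve = Isp * g0 = 252 * 9.81 = 2472.1 m/s

2472.1 m/s


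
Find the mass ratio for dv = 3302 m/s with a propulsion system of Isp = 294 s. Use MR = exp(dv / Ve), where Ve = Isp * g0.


Ve = 294 * 9.81 = 2884.14 m/s
MR = exp(3302 / 2884.14) = 3.142

3.142


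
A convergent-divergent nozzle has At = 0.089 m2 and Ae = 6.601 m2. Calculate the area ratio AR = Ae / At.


AR = 6.601 / 0.089 = 74.2

74.2


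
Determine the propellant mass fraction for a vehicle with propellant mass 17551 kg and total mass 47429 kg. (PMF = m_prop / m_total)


PMF = 17551 / 47429 = 0.37

0.37


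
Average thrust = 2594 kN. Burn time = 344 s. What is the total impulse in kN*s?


It = 2594 * 344 = 892336 kN*s

892336 kN*s


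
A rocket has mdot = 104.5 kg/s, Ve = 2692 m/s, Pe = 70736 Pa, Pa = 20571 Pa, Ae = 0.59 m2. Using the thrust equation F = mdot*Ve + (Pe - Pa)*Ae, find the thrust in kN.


F = 104.5 * 2692 + (70736 - 20571) * 0.59 = 310911.0 N = 310.9 kN

310.9 kN


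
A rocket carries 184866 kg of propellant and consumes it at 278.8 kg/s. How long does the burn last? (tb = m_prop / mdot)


tb = 184866 / 278.8 = 663.1 s

663.1 s


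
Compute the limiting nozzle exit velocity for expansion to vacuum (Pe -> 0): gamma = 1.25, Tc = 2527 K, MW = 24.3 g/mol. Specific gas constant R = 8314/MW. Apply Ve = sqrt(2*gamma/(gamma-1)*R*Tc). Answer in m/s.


R = 8314 / 24.3 = 342.14 J/(kg.K)
Ve = sqrt(2 * 1.25 / (1.25 - 1) * 342.14 * 2527) = 2940 m/s

2940 m/s


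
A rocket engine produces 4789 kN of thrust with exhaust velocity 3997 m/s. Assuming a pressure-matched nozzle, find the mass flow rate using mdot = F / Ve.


mdot = F / Ve = 4789000 / 3997 = 1198.1 kg/s

1198.1 kg/s


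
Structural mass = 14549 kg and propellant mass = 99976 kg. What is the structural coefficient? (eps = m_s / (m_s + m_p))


eps = 14549 / (14549 + 99976) = 0.127

0.127


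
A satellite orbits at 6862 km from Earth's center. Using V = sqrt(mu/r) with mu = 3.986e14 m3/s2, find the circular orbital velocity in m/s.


V = sqrt(3.986e14 / 6862000) = 7622 m/s

7622 m/s


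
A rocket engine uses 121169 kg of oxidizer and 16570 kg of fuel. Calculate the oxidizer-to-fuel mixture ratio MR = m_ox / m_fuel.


MR = 121169 / 16570 = 7.31

7.31


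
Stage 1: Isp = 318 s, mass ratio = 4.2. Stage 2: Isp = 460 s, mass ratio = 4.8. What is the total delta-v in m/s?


dV1 = 318 * 9.81 * ln(4.2) = 4476.9 m/s
dV2 = 460 * 9.81 * ln(4.8) = 7078.5 m/s
Total dV = 4476.9 + 7078.5 = 11555.4 m/s ~ 11555 m/s

11555 m/s


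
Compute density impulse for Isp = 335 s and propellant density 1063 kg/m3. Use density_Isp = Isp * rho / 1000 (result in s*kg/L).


rho*Isp = 335 * 1063 / 1000 = 356 s*kg/L

356 s*kg/L


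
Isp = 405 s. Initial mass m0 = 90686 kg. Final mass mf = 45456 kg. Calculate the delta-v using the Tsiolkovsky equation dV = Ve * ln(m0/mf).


Ve = 405 * 9.81 = 3973.05 m/s
dV = 3973.05 * ln(90686/45456) = 2744 m/s

2744 m/s


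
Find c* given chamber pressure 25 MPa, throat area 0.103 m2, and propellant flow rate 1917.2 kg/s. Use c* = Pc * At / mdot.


c* = 25e6 * 0.103 / 1917.2 = 1343 m/s

1343 m/s


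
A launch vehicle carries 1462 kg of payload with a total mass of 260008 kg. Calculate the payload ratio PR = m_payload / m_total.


PR = 1462 / 260008 = 0.0056

0.0056


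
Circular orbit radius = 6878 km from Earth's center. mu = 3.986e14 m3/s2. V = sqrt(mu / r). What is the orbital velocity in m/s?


V = sqrt(3.986e14 / 6878000) = 7613 m/s

7613 m/s


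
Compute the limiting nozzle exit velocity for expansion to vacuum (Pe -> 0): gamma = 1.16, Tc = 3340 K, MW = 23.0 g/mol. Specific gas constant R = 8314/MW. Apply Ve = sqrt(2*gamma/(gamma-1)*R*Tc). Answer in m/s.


R = 8314 / 23.0 = 361.48 J/(kg.K)
Ve = sqrt(2 * 1.16 / (1.16 - 1) * 361.48 * 3340) = 4184 m/s

4184 m/s


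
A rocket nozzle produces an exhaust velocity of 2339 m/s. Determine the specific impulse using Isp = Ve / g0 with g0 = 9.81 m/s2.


Isp = Ve / g0 = 2339 / 9.81 = 238.4 s

238.4 s


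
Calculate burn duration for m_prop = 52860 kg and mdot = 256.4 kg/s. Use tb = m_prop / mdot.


tb = 52860 / 256.4 = 206.2 s

206.2 s


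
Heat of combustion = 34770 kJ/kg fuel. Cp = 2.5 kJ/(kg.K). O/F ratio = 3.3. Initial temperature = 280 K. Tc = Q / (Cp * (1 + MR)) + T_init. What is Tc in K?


Tc = 34770 / (2.5 * (1 + 3.3)) + 280 = 3514 K

3514 K


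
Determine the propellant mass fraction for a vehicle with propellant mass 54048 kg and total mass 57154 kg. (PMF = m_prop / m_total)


PMF = 54048 / 57154 = 0.946

0.946


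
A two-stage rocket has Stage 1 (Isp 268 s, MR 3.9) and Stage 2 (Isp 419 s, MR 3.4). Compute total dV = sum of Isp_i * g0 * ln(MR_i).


dV1 = 268 * 9.81 * ln(3.9) = 3578.1 m/s
dV2 = 419 * 9.81 * ln(3.4) = 5030.2 m/s
Total dV = 3578.1 + 5030.2 = 8608.3 m/s ~ 8608 m/s

8608 m/s


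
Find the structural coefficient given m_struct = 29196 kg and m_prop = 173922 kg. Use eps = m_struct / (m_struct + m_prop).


eps = 29196 / (29196 + 173922) = 0.1437

0.1437


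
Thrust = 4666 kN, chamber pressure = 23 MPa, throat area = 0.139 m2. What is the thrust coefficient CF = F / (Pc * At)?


CF = 4666000 / (23e6 * 0.139) = 1.46

1.46


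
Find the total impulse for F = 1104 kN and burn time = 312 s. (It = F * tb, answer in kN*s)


It = 1104 * 312 = 344448 kN*s

344448 kN*s


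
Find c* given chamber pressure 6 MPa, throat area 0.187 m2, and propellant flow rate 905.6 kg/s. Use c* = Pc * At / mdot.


c* = 6e6 * 0.187 / 905.6 = 1239 m/s

1239 m/s


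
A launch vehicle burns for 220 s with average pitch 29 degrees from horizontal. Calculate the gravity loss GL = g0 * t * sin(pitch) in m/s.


GL = 9.81 * 220 * sin(29 deg) = 1046 m/s

1046 m/s


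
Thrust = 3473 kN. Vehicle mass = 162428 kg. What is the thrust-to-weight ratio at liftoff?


TWR = 3473000 / (162428 * 9.81) = 2.18

2.18


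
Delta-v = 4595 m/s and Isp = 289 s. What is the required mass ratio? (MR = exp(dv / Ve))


Ve = 289 * 9.81 = 2835.09 m/s
MR = exp(4595 / 2835.09) = 5.057

5.057


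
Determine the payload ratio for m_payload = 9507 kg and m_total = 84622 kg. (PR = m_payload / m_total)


PR = 9507 / 84622 = 0.1123

0.1123


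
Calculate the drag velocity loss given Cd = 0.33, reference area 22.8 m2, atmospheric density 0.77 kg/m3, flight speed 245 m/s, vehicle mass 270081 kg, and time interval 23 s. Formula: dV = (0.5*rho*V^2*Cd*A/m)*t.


D = 0.5 * 0.77 * 245^2 * 0.33 * 22.8 = 173876.82 N
a = 173876.82 / 270081 = 0.6438 m/s2
dV = 0.6438 * 23 = 14.8 m/s

14.8 m/s


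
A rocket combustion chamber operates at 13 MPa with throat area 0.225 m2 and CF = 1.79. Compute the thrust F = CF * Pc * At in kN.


F = 1.79 * 13e6 * 0.225 = 5.2358e+06 N = 5235.8 kN

5235.8 kN


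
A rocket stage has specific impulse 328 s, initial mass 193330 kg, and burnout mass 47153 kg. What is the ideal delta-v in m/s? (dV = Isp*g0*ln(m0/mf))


Ve = 328 * 9.81 = 3217.68 m/s
dV = 3217.68 * ln(193330/47153) = 4540 m/s

4540 m/s


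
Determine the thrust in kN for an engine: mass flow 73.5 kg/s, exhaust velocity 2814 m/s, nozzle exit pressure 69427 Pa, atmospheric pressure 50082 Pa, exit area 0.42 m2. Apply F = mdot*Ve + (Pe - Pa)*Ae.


F = 73.5 * 2814 + (69427 - 50082) * 0.42 = 214954.0 N = 215.0 kN

215.0 kN


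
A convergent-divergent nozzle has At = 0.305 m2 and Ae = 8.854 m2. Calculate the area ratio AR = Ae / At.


AR = 8.854 / 0.305 = 29.0

29.0


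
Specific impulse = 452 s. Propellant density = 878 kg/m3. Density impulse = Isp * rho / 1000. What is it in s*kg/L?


rho*Isp = 452 * 878 / 1000 = 397 s*kg/L

397 s*kg/L


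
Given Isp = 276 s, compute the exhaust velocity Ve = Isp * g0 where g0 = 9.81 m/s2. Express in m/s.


Ve = Isp * g0 = 276 * 9.81 = 2707.6 m/s

2707.6 m/s


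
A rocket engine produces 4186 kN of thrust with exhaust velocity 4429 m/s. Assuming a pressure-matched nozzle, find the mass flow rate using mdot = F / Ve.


mdot = F / Ve = 4186000 / 4429 = 945.1 kg/s

945.1 kg/s


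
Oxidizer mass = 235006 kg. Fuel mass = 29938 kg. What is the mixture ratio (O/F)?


MR = 235006 / 29938 = 7.85

7.85


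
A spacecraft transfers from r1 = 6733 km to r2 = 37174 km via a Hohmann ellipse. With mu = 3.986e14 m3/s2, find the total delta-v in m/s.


V1 = sqrt(mu/r1) = 7694.22 m/s
dV1 = V1*(sqrt(2*r2/(r1+r2)) - 1) = 2318.04 m/s
V2 = sqrt(mu/r2) = 3274.53 m/s
dV2 = V2*(1 - sqrt(2*r1/(r1+r2))) = 1461.1 m/s
Total dV = 3779 m/s

3779 m/s


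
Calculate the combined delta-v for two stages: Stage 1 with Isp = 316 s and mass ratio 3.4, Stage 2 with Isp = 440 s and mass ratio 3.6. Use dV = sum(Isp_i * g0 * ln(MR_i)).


dV1 = 316 * 9.81 * ln(3.4) = 3793.7 m/s
dV2 = 440 * 9.81 * ln(3.6) = 5529.0 m/s
Total dV = 3793.7 + 5529.0 = 9322.7 m/s ~ 9323 m/s

9323 m/s


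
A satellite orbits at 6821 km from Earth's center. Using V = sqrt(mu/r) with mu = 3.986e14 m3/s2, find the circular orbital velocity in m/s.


V = sqrt(3.986e14 / 6821000) = 7644 m/s

7644 m/s


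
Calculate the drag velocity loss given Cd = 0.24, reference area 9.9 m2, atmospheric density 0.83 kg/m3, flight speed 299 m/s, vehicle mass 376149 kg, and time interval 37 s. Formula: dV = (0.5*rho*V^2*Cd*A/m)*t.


D = 0.5 * 0.83 * 299^2 * 0.24 * 9.9 = 88152.96 N
a = 88152.96 / 376149 = 0.2344 m/s2
dV = 0.2344 * 37 = 8.7 m/s

8.7 m/s


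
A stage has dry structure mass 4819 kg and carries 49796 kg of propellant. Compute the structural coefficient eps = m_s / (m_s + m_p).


eps = 4819 / (4819 + 49796) = 0.0882

0.0882


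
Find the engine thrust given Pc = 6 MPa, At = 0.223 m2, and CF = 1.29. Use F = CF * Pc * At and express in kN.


F = 1.29 * 6e6 * 0.223 = 1.7260e+06 N = 1726.0 kN

1726.0 kN


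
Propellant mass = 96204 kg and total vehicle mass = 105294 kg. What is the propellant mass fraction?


PMF = 96204 / 105294 = 0.914

0.914


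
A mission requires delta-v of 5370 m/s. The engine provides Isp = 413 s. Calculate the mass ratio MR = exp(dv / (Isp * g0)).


Ve = 413 * 9.81 = 4051.53 m/s
MR = exp(5370 / 4051.53) = 3.764

3.764


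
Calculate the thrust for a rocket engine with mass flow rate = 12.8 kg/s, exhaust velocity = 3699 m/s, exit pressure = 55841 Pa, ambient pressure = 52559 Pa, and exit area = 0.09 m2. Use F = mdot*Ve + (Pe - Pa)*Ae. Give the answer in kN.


F = 12.8 * 3699 + (55841 - 52559) * 0.09 = 47643.0 N = 47.6 kN

47.6 kN


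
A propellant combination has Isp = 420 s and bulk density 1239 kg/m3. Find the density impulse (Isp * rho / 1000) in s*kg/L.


rho*Isp = 420 * 1239 / 1000 = 520 s*kg/L

520 s*kg/L


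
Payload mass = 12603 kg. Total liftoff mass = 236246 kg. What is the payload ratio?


PR = 12603 / 236246 = 0.0533

0.0533


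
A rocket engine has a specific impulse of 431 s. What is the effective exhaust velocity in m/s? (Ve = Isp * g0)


Ve = Isp * g0 = 431 * 9.81 = 4228.1 m/s

4228.1 m/s


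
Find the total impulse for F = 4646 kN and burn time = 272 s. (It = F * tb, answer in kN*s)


It = 4646 * 272 = 1263712 kN*s

1263712 kN*s


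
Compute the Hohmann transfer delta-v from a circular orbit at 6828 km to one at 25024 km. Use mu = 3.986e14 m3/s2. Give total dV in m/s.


V1 = sqrt(mu/r1) = 7640.5 m/s
dV1 = V1*(sqrt(2*r2/(r1+r2)) - 1) = 1936.88 m/s
V2 = sqrt(mu/r2) = 3991.08 m/s
dV2 = V2*(1 - sqrt(2*r1/(r1+r2))) = 1377.81 m/s
Total dV = 3315 m/s

3315 m/s


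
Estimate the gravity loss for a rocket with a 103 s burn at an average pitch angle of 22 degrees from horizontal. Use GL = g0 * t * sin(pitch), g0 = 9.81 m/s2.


GL = 9.81 * 103 * sin(22 deg) = 379 m/s

379 m/s


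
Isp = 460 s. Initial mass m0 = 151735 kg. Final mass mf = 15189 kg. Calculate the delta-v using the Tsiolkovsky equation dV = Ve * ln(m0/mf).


Ve = 460 * 9.81 = 4512.6 m/s
dV = 4512.6 * ln(151735/15189) = 10386 m/s

10386 m/s


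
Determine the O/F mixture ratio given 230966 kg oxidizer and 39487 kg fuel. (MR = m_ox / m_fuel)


MR = 230966 / 39487 = 5.85

5.85


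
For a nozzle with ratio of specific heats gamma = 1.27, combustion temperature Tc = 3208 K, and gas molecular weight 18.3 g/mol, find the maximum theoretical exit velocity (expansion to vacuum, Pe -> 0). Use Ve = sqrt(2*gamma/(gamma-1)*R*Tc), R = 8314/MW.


R = 8314 / 18.3 = 454.32 J/(kg.K)
Ve = sqrt(2 * 1.27 / (1.27 - 1) * 454.32 * 3208) = 3703 m/s

3703 m/s


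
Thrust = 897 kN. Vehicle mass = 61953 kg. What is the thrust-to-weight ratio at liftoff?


TWR = 897000 / (61953 * 9.81) = 1.48

1.48


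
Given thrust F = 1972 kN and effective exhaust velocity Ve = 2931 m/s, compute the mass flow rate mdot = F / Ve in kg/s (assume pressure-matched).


mdot = F / Ve = 1972000 / 2931 = 672.8 kg/s

672.8 kg/s


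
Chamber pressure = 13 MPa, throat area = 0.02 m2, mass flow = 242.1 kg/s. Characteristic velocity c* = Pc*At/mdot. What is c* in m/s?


c* = 13e6 * 0.02 / 242.1 = 1074 m/s

1074 m/s


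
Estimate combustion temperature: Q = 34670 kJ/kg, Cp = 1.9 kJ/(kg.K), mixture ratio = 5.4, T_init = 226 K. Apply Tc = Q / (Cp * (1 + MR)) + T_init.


Tc = 34670 / (1.9 * (1 + 5.4)) + 226 = 3077 K

3077 K


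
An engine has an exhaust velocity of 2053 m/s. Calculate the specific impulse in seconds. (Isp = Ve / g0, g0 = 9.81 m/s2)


Isp = Ve / g0 = 2053 / 9.81 = 209.3 s

209.3 s


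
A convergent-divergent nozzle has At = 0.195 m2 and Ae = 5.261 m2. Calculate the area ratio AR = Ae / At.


AR = 5.261 / 0.195 = 27.0

27.0


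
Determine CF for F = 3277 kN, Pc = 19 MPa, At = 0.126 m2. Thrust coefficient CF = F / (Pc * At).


CF = 3277000 / (19e6 * 0.126) = 1.37

1.37


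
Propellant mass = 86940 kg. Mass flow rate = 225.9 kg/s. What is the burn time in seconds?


tb = 86940 / 225.9 = 384.9 s

384.9 s


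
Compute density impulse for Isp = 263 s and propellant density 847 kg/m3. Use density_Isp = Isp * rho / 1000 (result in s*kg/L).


rho*Isp = 263 * 847 / 1000 = 223 s*kg/L

223 s*kg/L


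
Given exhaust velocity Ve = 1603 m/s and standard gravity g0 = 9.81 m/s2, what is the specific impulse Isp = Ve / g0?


Isp = Ve / g0 = 1603 / 9.81 = 163.4 s

163.4 s


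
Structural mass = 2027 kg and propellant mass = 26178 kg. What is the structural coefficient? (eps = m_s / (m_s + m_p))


eps = 2027 / (2027 + 26178) = 0.0719

0.0719


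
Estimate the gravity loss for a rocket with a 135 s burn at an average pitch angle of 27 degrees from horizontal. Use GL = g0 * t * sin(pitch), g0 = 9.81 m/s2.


GL = 9.81 * 135 * sin(27 deg) = 601 m/s

601 m/s


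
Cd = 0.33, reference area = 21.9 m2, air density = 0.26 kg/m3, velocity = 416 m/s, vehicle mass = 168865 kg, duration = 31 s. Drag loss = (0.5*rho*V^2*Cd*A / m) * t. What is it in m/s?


D = 0.5 * 0.26 * 416^2 * 0.33 * 21.9 = 162587.84 N
a = 162587.84 / 168865 = 0.9628 m/s2
dV = 0.9628 * 31 = 29.8 m/s

29.8 m/s


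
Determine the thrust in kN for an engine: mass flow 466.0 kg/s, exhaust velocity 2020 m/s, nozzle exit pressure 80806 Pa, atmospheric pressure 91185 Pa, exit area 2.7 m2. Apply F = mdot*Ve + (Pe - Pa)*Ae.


F = 466.0 * 2020 + (80806 - 91185) * 2.7 = 913297.0 N = 913.3 kN

913.3 kN


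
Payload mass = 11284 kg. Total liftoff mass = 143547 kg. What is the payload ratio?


PR = 11284 / 143547 = 0.0786

0.0786


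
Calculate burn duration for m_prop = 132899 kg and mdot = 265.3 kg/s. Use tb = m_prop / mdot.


tb = 132899 / 265.3 = 500.9 s

500.9 s


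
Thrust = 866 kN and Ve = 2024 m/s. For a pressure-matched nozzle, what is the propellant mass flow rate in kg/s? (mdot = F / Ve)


mdot = F / Ve = 866000 / 2024 = 427.9 kg/s

427.9 kg/s


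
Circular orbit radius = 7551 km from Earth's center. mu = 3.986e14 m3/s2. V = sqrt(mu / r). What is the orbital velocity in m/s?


V = sqrt(3.986e14 / 7551000) = 7266 m/s

7266 m/s


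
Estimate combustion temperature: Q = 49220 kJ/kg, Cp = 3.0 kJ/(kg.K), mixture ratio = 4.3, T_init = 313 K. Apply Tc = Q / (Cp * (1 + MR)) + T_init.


Tc = 49220 / (3.0 * (1 + 4.3)) + 313 = 3409 K

3409 K


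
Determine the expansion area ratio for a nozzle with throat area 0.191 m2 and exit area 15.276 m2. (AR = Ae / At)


AR = 15.276 / 0.191 = 80.0

80.0


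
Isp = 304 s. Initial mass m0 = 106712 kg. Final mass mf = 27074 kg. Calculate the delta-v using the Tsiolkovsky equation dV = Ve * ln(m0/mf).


Ve = 304 * 9.81 = 2982.24 m/s
dV = 2982.24 * ln(106712/27074) = 4090 m/s

4090 m/s


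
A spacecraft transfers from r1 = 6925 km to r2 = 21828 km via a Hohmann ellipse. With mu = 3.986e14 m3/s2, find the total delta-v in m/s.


V1 = sqrt(mu/r1) = 7586.8 m/s
dV1 = V1*(sqrt(2*r2/(r1+r2)) - 1) = 1761.64 m/s
V2 = sqrt(mu/r2) = 4273.28 m/s
dV2 = V2*(1 - sqrt(2*r1/(r1+r2))) = 1307.46 m/s
Total dV = 3069 m/s

3069 m/s


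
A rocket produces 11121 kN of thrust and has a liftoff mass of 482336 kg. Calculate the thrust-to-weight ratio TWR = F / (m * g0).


TWR = 11121000 / (482336 * 9.81) = 2.35

2.35


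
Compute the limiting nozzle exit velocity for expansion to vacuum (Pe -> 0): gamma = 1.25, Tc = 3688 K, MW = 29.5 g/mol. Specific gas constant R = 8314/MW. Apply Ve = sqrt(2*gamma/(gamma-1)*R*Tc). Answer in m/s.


R = 8314 / 29.5 = 281.83 J/(kg.K)
Ve = sqrt(2 * 1.25 / (1.25 - 1) * 281.83 * 3688) = 3224 m/s

3224 m/s


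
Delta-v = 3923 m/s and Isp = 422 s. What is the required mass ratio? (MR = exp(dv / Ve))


Ve = 422 * 9.81 = 4139.82 m/s
MR = exp(3923 / 4139.82) = 2.58

2.58


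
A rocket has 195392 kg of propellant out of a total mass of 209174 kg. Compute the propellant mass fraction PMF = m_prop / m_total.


PMF = 195392 / 209174 = 0.934

0.934


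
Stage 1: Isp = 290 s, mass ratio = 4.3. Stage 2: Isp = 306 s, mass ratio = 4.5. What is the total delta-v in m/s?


dV1 = 290 * 9.81 * ln(4.3) = 4149.6 m/s
dV2 = 306 * 9.81 * ln(4.5) = 4515.0 m/s
Total dV = 4149.6 + 4515.0 = 8664.6 m/s ~ 8665 m/s

8665 m/s


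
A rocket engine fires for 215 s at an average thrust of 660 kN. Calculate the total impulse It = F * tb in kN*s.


It = 660 * 215 = 141900 kN*s

141900 kN*s


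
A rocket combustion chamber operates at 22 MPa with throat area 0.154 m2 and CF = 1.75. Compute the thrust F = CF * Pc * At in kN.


F = 1.75 * 22e6 * 0.154 = 5.9290e+06 N = 5929.0 kN

5929.0 kN


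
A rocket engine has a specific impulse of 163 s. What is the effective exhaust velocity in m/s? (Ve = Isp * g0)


Ve = Isp * g0 = 163 * 9.81 = 1599.0 m/s

1599.0 m/s


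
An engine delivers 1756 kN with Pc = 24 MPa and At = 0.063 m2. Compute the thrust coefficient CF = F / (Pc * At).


CF = 1756000 / (24e6 * 0.063) = 1.16

1.16


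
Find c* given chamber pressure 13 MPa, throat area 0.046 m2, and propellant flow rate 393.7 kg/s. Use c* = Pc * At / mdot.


c* = 13e6 * 0.046 / 393.7 = 1519 m/s

1519 m/s


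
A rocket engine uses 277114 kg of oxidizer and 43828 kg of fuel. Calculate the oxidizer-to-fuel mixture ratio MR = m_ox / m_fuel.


MR = 277114 / 43828 = 6.32

6.32


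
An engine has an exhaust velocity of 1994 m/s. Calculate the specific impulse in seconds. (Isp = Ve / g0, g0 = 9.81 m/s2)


Isp = Ve / g0 = 1994 / 9.81 = 203.3 s

203.3 s


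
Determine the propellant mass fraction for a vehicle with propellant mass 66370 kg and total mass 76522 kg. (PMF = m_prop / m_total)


PMF = 66370 / 76522 = 0.867

0.867


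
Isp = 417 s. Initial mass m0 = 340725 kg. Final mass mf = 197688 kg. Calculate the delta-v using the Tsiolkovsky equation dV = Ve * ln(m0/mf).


Ve = 417 * 9.81 = 4090.77 m/s
dV = 4090.77 * ln(340725/197688) = 2227 m/s

2227 m/s


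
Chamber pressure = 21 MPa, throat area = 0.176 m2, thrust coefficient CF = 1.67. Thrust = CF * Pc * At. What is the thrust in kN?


F = 1.67 * 21e6 * 0.176 = 6.1723e+06 N = 6172.3 kN

6172.3 kN


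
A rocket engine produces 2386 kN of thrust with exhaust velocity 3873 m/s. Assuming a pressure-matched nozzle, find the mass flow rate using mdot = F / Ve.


mdot = F / Ve = 2386000 / 3873 = 616.1 kg/s

616.1 kg/s


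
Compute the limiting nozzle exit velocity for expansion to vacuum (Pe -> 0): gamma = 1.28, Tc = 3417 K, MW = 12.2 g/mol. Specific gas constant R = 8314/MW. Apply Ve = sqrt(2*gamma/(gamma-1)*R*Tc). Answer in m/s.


R = 8314 / 12.2 = 681.48 J/(kg.K)
Ve = sqrt(2 * 1.28 / (1.28 - 1) * 681.48 * 3417) = 4614 m/s

4614 m/s


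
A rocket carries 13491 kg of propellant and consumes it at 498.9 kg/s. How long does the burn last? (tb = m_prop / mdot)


tb = 13491 / 498.9 = 27.0 s

27.0 s


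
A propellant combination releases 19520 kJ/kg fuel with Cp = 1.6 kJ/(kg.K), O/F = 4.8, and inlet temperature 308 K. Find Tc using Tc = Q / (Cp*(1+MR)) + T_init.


Tc = 19520 / (1.6 * (1 + 4.8)) + 308 = 2411 K

2411 K


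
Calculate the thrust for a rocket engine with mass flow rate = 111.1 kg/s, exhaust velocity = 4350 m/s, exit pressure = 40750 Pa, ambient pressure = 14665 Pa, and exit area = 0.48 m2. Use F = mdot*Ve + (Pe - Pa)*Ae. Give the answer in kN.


F = 111.1 * 4350 + (40750 - 14665) * 0.48 = 495806.0 N = 495.8 kN

495.8 kN


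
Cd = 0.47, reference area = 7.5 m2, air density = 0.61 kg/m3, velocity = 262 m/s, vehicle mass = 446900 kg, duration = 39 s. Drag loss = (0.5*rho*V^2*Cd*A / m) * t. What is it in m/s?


D = 0.5 * 0.61 * 262^2 * 0.47 * 7.5 = 73800.88 N
a = 73800.88 / 446900 = 0.1651 m/s2
dV = 0.1651 * 39 = 6.4 m/s

6.4 m/s


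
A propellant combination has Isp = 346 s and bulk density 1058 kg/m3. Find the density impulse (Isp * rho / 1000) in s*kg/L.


rho*Isp = 346 * 1058 / 1000 = 366 s*kg/L

366 s*kg/L


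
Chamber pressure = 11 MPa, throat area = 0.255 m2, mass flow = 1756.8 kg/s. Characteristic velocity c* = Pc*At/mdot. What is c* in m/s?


c* = 11e6 * 0.255 / 1756.8 = 1597 m/s

1597 m/s


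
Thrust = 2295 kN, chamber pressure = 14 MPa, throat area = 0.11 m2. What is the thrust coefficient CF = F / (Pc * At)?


CF = 2295000 / (14e6 * 0.11) = 1.49

1.49


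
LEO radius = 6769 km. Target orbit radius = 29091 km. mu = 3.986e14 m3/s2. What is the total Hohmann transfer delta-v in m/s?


V1 = sqrt(mu/r1) = 7673.73 m/s
dV1 = V1*(sqrt(2*r2/(r1+r2)) - 1) = 2100.8 m/s
V2 = sqrt(mu/r2) = 3701.6 m/s
dV2 = V2*(1 - sqrt(2*r1/(r1+r2))) = 1427.23 m/s
Total dV = 3528 m/s

3528 m/s


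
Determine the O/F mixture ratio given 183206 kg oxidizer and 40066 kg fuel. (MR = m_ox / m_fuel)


MR = 183206 / 40066 = 4.57

4.57


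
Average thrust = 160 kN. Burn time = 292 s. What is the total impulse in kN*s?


It = 160 * 292 = 46720 kN*s

46720 kN*s


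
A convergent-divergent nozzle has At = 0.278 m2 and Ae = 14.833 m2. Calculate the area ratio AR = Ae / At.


AR = 14.833 / 0.278 = 53.4

53.4


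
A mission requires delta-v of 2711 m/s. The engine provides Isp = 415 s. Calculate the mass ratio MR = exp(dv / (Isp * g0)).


Ve = 415 * 9.81 = 4071.15 m/s
MR = exp(2711 / 4071.15) = 1.946

1.946


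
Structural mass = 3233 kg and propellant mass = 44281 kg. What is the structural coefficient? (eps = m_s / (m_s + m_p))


eps = 3233 / (3233 + 44281) = 0.068

0.068


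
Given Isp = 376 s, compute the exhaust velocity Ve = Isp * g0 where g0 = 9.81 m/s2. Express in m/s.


Ve = Isp * g0 = 376 * 9.81 = 3688.6 m/s

3688.6 m/s


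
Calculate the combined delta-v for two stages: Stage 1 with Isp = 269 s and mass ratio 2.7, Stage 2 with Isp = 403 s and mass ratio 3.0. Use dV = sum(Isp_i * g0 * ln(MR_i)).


dV1 = 269 * 9.81 * ln(2.7) = 2621.1 m/s
dV2 = 403 * 9.81 * ln(3.0) = 4343.3 m/s
Total dV = 2621.1 + 4343.3 = 6964.4 m/s ~ 6964 m/s

6964 m/s


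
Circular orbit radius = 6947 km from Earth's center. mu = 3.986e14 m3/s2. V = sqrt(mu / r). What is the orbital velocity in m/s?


V = sqrt(3.986e14 / 6947000) = 7575 m/s

7575 m/s


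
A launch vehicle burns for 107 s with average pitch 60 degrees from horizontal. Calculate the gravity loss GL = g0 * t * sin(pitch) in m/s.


GL = 9.81 * 107 * sin(60 deg) = 909 m/s

909 m/s


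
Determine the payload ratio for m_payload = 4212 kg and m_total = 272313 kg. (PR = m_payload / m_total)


PR = 4212 / 272313 = 0.0155

0.0155


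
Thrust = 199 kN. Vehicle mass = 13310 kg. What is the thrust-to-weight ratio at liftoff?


TWR = 199000 / (13310 * 9.81) = 1.52

1.52


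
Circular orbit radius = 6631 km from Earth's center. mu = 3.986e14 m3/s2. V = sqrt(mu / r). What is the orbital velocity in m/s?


V = sqrt(3.986e14 / 6631000) = 7753 m/s

7753 m/s


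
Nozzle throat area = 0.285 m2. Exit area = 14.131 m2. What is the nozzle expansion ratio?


AR = 14.131 / 0.285 = 49.6

49.6


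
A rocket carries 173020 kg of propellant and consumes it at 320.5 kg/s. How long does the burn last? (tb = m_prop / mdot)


tb = 173020 / 320.5 = 539.8 s

539.8 s


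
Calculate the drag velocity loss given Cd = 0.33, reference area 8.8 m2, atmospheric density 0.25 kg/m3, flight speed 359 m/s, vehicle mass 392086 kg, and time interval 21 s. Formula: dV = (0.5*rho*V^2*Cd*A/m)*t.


D = 0.5 * 0.25 * 359^2 * 0.33 * 8.8 = 46783.8 N
a = 46783.8 / 392086 = 0.1193 m/s2
dV = 0.1193 * 21 = 2.5 m/s

2.5 m/s


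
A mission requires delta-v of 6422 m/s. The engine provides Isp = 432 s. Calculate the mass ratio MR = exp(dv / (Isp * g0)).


Ve = 432 * 9.81 = 4237.92 m/s
MR = exp(6422 / 4237.92) = 4.551

4.551


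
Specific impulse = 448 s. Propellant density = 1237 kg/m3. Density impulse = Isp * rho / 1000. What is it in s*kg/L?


rho*Isp = 448 * 1237 / 1000 = 554 s*kg/L

554 s*kg/L


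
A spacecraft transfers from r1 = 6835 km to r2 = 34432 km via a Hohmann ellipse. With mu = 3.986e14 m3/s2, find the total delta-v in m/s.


V1 = sqrt(mu/r1) = 7636.59 m/s
dV1 = V1*(sqrt(2*r2/(r1+r2)) - 1) = 2228.34 m/s
V2 = sqrt(mu/r2) = 3402.42 m/s
dV2 = V2*(1 - sqrt(2*r1/(r1+r2))) = 1444.16 m/s
Total dV = 3672 m/s

3672 m/s


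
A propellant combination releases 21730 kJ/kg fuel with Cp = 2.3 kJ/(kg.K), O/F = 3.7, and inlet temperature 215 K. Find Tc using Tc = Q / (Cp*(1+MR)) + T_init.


Tc = 21730 / (2.3 * (1 + 3.7)) + 215 = 2225 K

2225 K
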